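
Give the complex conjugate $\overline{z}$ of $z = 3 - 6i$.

If z = a + bi, then conjugate(z) = a - bi
conjugate(3 - 6i) = 3 + 6i


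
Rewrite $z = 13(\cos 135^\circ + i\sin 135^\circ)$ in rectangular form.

a = r cos θ = 13 * -sqrt(2)/2 = -13*sqrt(2)/2
b = r sin θ = 13 * sqrt(2)/2 = 13*sqrt(2)/2
z = -13*sqrt(2)/2 + (13*sqrt(2)/2)i


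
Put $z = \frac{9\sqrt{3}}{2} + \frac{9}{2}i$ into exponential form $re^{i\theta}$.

r = |z| = sqrt((9*sqrt(3)/2)^2 + (9/2)^2) = sqrt(243/4 + 81/4) = sqrt(81) = 9
θ = arctan(b/a) = arctan(4.5/7.7942) (quadrant-adjusted) = 30° = π/6
z = 9e^(i*π/6)


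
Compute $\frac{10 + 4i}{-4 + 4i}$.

Multiply numerator and denominator by conjugate (-4 - 4i):
= (10 + 4i)(-4 - 4i) / ((-4)^2 + 4^2)
= (-24 - 56i) / 32
Divide through by 8: (-3 - 7i) / 4
= -3/4 - (7/4)i


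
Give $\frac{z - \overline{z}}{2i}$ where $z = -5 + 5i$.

z - conjugate(z) = 2bi
(z - conjugate(z))/(2i) = 2bi/(2i) = b = 5


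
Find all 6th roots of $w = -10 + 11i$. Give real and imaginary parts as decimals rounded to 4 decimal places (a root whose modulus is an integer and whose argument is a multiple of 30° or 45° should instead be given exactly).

|w| = sqrt(221) ≈ 14.866069, arg(w) ≈ 132.273689°
Root modulus = sqrt(221)^(1/6) ≈ 1.568072
Root arguments: θ_k = (arg(w) + 360°k)/6 for k = 0, 1, ..., 5
Compute each root as (root modulus)(cos θ_k + i sin θ_k) using full-precision intermediates, then round to 4 decimal places.
Roots: 1.4534 + 0.5886i, 0.2170 + 1.5530i, -1.2364 + 0.9644i, -1.4534 - 0.5886i, -0.2170 - 1.5530i, 1.2364 - 0.9644i


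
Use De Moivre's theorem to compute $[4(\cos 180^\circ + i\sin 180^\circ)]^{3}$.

By De Moivre: z^n = r^n(cos(nθ) + i sin(nθ))
= 4^3(cos(3*180°) + i sin(3*180°))
= 64(cos 180° + i sin 180°)
= -64


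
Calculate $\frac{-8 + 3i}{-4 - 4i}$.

Multiply numerator and denominator by conjugate (-4 + 4i):
= (-8 + 3i)(-4 + 4i) / ((-4)^2 + (-4)^2)
= (20 - 44i) / 32
Divide through by 4: (5 - 11i) / 8
= 5/8 - (11/8)i


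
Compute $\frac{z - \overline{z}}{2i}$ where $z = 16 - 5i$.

z - conjugate(z) = 2bi
(z - conjugate(z))/(2i) = 2bi/(2i) = b = -5


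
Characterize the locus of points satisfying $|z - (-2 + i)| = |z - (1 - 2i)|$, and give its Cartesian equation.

|z - z1| = |z - z2| means z is equidistant from z1 and z2,
i.e. the perpendicular bisector of the segment from (-2, 1) to (1, -2) (midpoint (-1/2, -1/2)).
With z = x + yi, square both sides:
(x - (-2))^2 + (y - 1)^2 = (x - 1)^2 + (y - (-2))^2
The x^2 and y^2 terms cancel: 6x + (-6)y = 5 - 5 = 0
Simplify: x - y = 0
Locus: Perpendicular bisector of the segment from (-2, 1) to (1, -2): the line x - y = 0


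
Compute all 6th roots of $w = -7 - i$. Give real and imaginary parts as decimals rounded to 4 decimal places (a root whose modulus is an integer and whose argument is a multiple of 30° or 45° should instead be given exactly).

|w| = sqrt(50) ≈ 7.071068, arg(w) ≈ 188.130102°
Root modulus = sqrt(50)^(1/6) ≈ 1.385418
Root arguments: θ_k = (arg(w) + 360°k)/6 for k = 0, 1, ..., 5
Compute each root as (root modulus)(cos θ_k + i sin θ_k) using full-precision intermediates, then round to 4 decimal places.
Roots: 1.1831 + 0.7209i, -0.0328 + 1.3850i, -1.2159 + 0.6641i, -1.1831 - 0.7209i, 0.0328 - 1.3850i, 1.2159 - 0.6641i


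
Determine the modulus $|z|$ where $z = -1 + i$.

|z| = sqrt(a^2 + b^2) = sqrt((-1)^2 + 1^2) = sqrt(2) = sqrt(2)


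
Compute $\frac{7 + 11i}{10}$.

Divisor is real, so divide each part by 10:
= 7/10 + (11/10)i


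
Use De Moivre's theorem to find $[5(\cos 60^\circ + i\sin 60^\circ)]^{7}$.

By De Moivre: z^n = r^n(cos(nθ) + i sin(nθ))
= 5^7(cos(7*60°) + i sin(7*60°))
= 78125(cos 60° + i sin 60°)
= 78125/2 + (78125*sqrt(3)/2)i


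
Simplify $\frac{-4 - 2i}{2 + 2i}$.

Multiply numerator and denominator by conjugate (2 - 2i):
= (-4 - 2i)(2 - 2i) / (2^2 + 2^2)
= (-12 + 4i) / 8
Divide through by 4: (-3 + i) / 2
= -3/2 + (1/2)i


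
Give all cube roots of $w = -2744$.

|w| = 2744, arg(w) = 180°
Root modulus = 2744^(1/3) = 14
Root arguments: θ_k = (180° + 360°k)/3 for k = 0, 1, ..., 2
Roots: 7 + 7*sqrt(3)i, -14, 7 - 7*sqrt(3)i


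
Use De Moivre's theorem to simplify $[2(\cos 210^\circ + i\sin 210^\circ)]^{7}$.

By De Moivre: z^n = r^n(cos(nθ) + i sin(nθ))
= 2^7(cos(7*210°) + i sin(7*210°))
= 128(cos 30° + i sin 30°)
= 64*sqrt(3) + 64i


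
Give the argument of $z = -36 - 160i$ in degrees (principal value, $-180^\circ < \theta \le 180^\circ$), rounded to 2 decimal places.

θ = arctan(b/a) = arctan(-160/-36) (quadrant-adjusted) = -102.68°


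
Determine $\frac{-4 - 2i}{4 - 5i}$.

Multiply numerator and denominator by conjugate (4 + 5i):
= (-4 - 2i)(4 + 5i) / (4^2 + (-5)^2)
= (-6 - 28i) / 41
= -6/41 - (28/41)i


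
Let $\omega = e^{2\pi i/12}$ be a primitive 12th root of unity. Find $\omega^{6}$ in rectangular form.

ω^6 = e^(2πi·6/12) = e^(i·1π)
= cos(1π) + i sin(1π)
= -1


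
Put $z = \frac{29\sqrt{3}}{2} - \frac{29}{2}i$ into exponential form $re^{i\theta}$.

r = |z| = sqrt((29*sqrt(3)/2)^2 + (-29/2)^2) = sqrt(2523/4 + 841/4) = sqrt(841) = 29
θ = arctan(b/a) = arctan(-14.5/25.1147) (quadrant-adjusted) = -30° = -π/6
z = 29e^(-i*π/6)


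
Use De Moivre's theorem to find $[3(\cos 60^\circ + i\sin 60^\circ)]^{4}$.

By De Moivre: z^n = r^n(cos(nθ) + i sin(nθ))
= 3^4(cos(4*60°) + i sin(4*60°))
= 81(cos 240° + i sin 240°)
= -81/2 - (81*sqrt(3)/2)i


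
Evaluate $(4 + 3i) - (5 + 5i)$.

(4 - 5) + (3 - 5)i = -1 - 2i


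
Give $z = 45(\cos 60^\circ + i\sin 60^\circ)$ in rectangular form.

a = r cos θ = 45 * 1/2 = 45/2
b = r sin θ = 45 * sqrt(3)/2 = 45*sqrt(3)/2
z = 45/2 + (45*sqrt(3)/2)i


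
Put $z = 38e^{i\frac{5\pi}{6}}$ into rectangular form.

a = r cos θ = 38 * -sqrt(3)/2 = -19*sqrt(3)
b = r sin θ = 38 * 1/2 = 19
z = -19*sqrt(3) + 19i


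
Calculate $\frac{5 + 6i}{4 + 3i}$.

Multiply numerator and denominator by conjugate (4 - 3i):
= (5 + 6i)(4 - 3i) / (4^2 + 3^2)
= (38 + 9i) / 25
= 38/25 + (9/25)i


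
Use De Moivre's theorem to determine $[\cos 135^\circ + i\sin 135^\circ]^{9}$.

By De Moivre: z^n = r^n(cos(nθ) + i sin(nθ))
= 1^9(cos(9*135°) + i sin(9*135°))
= 1(cos 135° + i sin 135°)
= -sqrt(2)/2 + (sqrt(2)/2)i


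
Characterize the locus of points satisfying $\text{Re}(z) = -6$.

Re(z) = x where z = x + yi; the equation x = -6 is satisfied by all points with that x-coordinate
Locus: Vertical line x = -6


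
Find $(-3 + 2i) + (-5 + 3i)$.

(-3 + (-5)) + (2 + 3)i = -8 + 5i


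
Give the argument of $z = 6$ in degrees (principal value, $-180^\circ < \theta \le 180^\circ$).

b = 0 and a > 0, so z lies on the positive real axis: θ = 0°


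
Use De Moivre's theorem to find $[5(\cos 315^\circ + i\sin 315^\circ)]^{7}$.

By De Moivre: z^n = r^n(cos(nθ) + i sin(nθ))
= 5^7(cos(7*315°) + i sin(7*315°))
= 78125(cos 45° + i sin 45°)
= 78125*sqrt(2)/2 + (78125*sqrt(2)/2)i


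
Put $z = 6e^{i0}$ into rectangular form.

a = r cos θ = 6 * 1 = 6
b = r sin θ = 6 * 0 = 0
z = 6


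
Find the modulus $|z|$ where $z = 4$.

|z| = sqrt(a^2 + b^2) = sqrt(4^2 + 0^2) = sqrt(16) = 4


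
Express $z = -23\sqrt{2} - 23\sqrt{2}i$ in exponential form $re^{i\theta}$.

r = |z| = sqrt((-23*sqrt(2))^2 + (-23*sqrt(2))^2) = sqrt(1058 + 1058) = sqrt(2116) = 46
θ = arctan(b/a) = arctan(-32.5269/-32.5269) (quadrant-adjusted) = 225° = 5π/4
z = 46e^(i*5π/4)


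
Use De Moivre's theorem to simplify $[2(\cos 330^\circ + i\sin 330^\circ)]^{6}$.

By De Moivre: z^n = r^n(cos(nθ) + i sin(nθ))
= 2^6(cos(6*330°) + i sin(6*330°))
= 64(cos 180° + i sin 180°)
= -64


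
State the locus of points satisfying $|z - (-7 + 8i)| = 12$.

|z - z0| = r describes a circle centered at z0 with radius r
Here z0 = -7 + 8i and r = 12
Locus: Circle centered at (-7, 8) with radius 12


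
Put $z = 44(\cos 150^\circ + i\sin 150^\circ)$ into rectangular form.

a = r cos θ = 44 * -sqrt(3)/2 = -22*sqrt(3)
b = r sin θ = 44 * 1/2 = 22
z = -22*sqrt(3) + 22i


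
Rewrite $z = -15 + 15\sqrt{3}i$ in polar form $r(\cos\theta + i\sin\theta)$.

r = |z| = sqrt(a^2 + b^2) = sqrt((-15)^2 + (15*sqrt(3))^2) = sqrt(225 + 675) = sqrt(900) = 30
θ = arctan(b/a) = arctan(25.9808/-15) (quadrant-adjusted) = 120°
z = 30(cos 120° + i sin 120°)


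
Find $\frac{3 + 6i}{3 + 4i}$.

Multiply numerator and denominator by conjugate (3 - 4i):
= (3 + 6i)(3 - 4i) / (3^2 + 4^2)
= (33 + 6i) / 25
= 33/25 + (6/25)i


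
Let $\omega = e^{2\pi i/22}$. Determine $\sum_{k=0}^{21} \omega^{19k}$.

Let ζ = ω^19 = e^(2πi·19/22). Since 22 ∤ 19, ζ ≠ 1.
Sum = Σ_{k=0}^{21} ζ^k = (ζ^22 - 1)/(ζ - 1) = (ω^{19·22} - 1)/(ζ - 1) = (1 - 1)/(ζ - 1) = 0


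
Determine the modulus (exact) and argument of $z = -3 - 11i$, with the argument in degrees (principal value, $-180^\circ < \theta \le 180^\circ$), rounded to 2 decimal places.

|z| = sqrt((-3)^2 + (-11)^2) = sqrt(130)
arg(z) = arctan(b/a) = arctan(-11/-3) (quadrant-adjusted) = -105.26°


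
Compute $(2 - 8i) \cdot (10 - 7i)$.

(a1*a2 - b1*b2) + (a1*b2 + b1*a2)i
= (20 - 56) + (-14 + (-80))i
= -36 - 94i


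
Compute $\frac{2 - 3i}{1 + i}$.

Multiply numerator and denominator by conjugate (1 - i):
= (2 - 3i)(1 - i) / (1^2 + 1^2)
= (-1 - 5i) / 2
= -1/2 - (5/2)i


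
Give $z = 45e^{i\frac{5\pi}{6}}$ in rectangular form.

a = r cos θ = 45 * -sqrt(3)/2 = -45*sqrt(3)/2
b = r sin θ = 45 * 1/2 = 45/2
z = -45*sqrt(3)/2 + (45/2)i


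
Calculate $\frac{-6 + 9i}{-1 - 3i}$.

Multiply numerator and denominator by conjugate (-1 + 3i):
= (-6 + 9i)(-1 + 3i) / ((-1)^2 + (-3)^2)
= (-21 - 27i) / 10
= -21/10 - (27/10)i


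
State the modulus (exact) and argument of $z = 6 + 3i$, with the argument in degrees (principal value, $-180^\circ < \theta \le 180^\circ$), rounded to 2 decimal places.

|z| = sqrt(6^2 + 3^2) = sqrt(45)
arg(z) = arctan(b/a) = arctan(3/6) (quadrant-adjusted) = 26.57°


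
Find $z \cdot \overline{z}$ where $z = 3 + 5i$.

z * conjugate(z) = |z|^2 = a^2 + b^2
= 3^2 + 5^2 = 34


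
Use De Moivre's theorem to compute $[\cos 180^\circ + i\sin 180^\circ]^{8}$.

By De Moivre: z^n = r^n(cos(nθ) + i sin(nθ))
= 1^8(cos(8*180°) + i sin(8*180°))
= 1(cos 0° + i sin 0°)
= 1


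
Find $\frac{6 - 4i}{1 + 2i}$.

Multiply numerator and denominator by conjugate (1 - 2i):
= (6 - 4i)(1 - 2i) / (1^2 + 2^2)
= (-2 - 16i) / 5
= -2/5 - (16/5)i


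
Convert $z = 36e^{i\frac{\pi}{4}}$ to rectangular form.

a = r cos θ = 36 * sqrt(2)/2 = 18*sqrt(2)
b = r sin θ = 36 * sqrt(2)/2 = 18*sqrt(2)
z = 18*sqrt(2) + 18*sqrt(2)i


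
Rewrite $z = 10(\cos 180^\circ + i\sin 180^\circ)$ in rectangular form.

a = r cos θ = 10 * -1 = -10
b = r sin θ = 10 * 0 = 0
z = -10


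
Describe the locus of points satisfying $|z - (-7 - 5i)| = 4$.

|z - z0| = r describes a circle centered at z0 with radius r
Here z0 = -7 - 5i and r = 4
Locus: Circle centered at (-7, -5) with radius 4


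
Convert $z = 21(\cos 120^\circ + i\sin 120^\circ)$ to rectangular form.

a = r cos θ = 21 * -1/2 = -21/2
b = r sin θ = 21 * sqrt(3)/2 = 21*sqrt(3)/2
z = -21/2 + (21*sqrt(3)/2)i


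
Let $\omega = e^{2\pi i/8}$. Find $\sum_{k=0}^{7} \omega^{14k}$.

Let ζ = ω^14 = e^(2πi·14/8). Since 8 ∤ 14, ζ ≠ 1.
Sum = Σ_{k=0}^{7} ζ^k = (ζ^8 - 1)/(ζ - 1) = (ω^{14·8} - 1)/(ζ - 1) = (1 - 1)/(ζ - 1) = 0


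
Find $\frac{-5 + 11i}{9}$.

Divisor is real, so divide each part by 9:
= -5/9 + (11/9)i


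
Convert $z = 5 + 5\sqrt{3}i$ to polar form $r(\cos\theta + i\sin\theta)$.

r = |z| = sqrt(a^2 + b^2) = sqrt((5)^2 + (5*sqrt(3))^2) = sqrt(25 + 75) = sqrt(100) = 10
θ = arctan(b/a) = arctan(8.6603/5) (quadrant-adjusted) = 60°
z = 10(cos 60° + i sin 60°)


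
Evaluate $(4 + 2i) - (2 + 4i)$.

(4 - 2) + (2 - 4)i = 2 - 2i


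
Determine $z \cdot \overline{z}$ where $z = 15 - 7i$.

z * conjugate(z) = |z|^2 = a^2 + b^2
= 15^2 + (-7)^2 = 274


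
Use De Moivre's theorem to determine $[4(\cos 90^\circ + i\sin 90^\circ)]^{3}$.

By De Moivre: z^n = r^n(cos(nθ) + i sin(nθ))
= 4^3(cos(3*90°) + i sin(3*90°))
= 64(cos 270° + i sin 270°)
= -64i


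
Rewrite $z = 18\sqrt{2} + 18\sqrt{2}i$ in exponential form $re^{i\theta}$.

r = |z| = sqrt((18*sqrt(2))^2 + (18*sqrt(2))^2) = sqrt(648 + 648) = sqrt(1296) = 36
θ = arctan(b/a) = arctan(25.4558/25.4558) (quadrant-adjusted) = 45° = π/4
z = 36e^(i*π/4)


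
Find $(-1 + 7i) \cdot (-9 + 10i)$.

(a1*a2 - b1*b2) + (a1*b2 + b1*a2)i
= (9 - 70) + (-10 + (-63))i
= -61 - 73i


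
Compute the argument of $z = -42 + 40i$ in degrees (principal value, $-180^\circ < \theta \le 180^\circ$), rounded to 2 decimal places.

θ = arctan(b/a) = arctan(40/-42) (quadrant-adjusted) = 136.40°


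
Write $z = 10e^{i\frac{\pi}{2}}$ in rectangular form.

a = r cos θ = 10 * 0 = 0
b = r sin θ = 10 * 1 = 10
z = 10i


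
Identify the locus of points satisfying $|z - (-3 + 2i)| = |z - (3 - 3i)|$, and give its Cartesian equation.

|z - z1| = |z - z2| means z is equidistant from z1 and z2,
i.e. the perpendicular bisector of the segment from (-3, 2) to (3, -3) (midpoint (0, -1/2)).
With z = x + yi, square both sides:
(x - (-3))^2 + (y - 2)^2 = (x - 3)^2 + (y - (-3))^2
The x^2 and y^2 terms cancel: 12x + (-10)y = 18 - 13 = 5
Simplify: 12x - 10y = 5
Locus: Perpendicular bisector of the segment from (-3, 2) to (3, -3): the line 12x - 10y = 5


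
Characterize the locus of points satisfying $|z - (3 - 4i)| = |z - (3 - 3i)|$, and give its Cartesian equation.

|z - z1| = |z - z2| means z is equidistant from z1 and z2,
i.e. the perpendicular bisector of the segment from (3, -4) to (3, -3) (midpoint (3, -7/2)).
With z = x + yi, square both sides:
(x - 3)^2 + (y - (-4))^2 = (x - 3)^2 + (y - (-3))^2
The x^2 and y^2 terms cancel: 0x + 2y = 18 - 25 = -7
Simplify: y = -7/2
Locus: Perpendicular bisector of the segment from (3, -4) to (3, -3): the line y = -7/2


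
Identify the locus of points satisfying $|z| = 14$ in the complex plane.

|z| = 14 means sqrt(x^2 + y^2) = 14
This is a circle of radius 14 centered at the origin


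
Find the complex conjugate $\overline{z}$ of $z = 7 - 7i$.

If z = a + bi, then conjugate(z) = a - bi
conjugate(7 - 7i) = 7 + 7i


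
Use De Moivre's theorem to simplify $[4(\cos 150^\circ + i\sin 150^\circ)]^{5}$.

By De Moivre: z^n = r^n(cos(nθ) + i sin(nθ))
= 4^5(cos(5*150°) + i sin(5*150°))
= 1024(cos 30° + i sin 30°)
= 512*sqrt(3) + 512i


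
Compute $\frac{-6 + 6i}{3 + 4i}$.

Multiply numerator and denominator by conjugate (3 - 4i):
= (-6 + 6i)(3 - 4i) / (3^2 + 4^2)
= (6 + 42i) / 25
= 6/25 + (42/25)i


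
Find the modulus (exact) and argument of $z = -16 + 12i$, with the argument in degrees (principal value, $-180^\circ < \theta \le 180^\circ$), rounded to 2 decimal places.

|z| = sqrt((-16)^2 + 12^2) = 20
arg(z) = arctan(b/a) = arctan(12/-16) (quadrant-adjusted) = 143.13°


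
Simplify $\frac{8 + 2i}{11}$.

Divisor is real, so divide each part by 11:
= 8/11 + (2/11)i


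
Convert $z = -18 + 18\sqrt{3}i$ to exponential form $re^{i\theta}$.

r = |z| = sqrt((-18)^2 + (18*sqrt(3))^2) = sqrt(324 + 972) = sqrt(1296) = 36
θ = arctan(b/a) = arctan(31.1769/-18) (quadrant-adjusted) = 120° = 2π/3
z = 36e^(i*2π/3)


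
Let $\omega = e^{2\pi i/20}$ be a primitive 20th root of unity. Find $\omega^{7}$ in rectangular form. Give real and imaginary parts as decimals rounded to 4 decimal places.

ω^7 = e^(2πi·7/20) = e^(i·7π/10)
= cos(7π/10) + i sin(7π/10)
= -0.5878 + 0.8090i


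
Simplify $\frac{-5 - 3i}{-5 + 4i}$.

Multiply numerator and denominator by conjugate (-5 - 4i):
= (-5 - 3i)(-5 - 4i) / ((-5)^2 + 4^2)
= (13 + 35i) / 41
= 13/41 + (35/41)i


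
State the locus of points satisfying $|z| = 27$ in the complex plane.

|z| = 27 means sqrt(x^2 + y^2) = 27
This is a circle of radius 27 centered at the origin


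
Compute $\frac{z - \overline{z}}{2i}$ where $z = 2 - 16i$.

z - conjugate(z) = 2bi
(z - conjugate(z))/(2i) = 2bi/(2i) = b = -16


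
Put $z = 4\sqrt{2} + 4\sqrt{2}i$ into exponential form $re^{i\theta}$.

r = |z| = sqrt((4*sqrt(2))^2 + (4*sqrt(2))^2) = sqrt(32 + 32) = sqrt(64) = 8
θ = arctan(b/a) = arctan(5.6569/5.6569) (quadrant-adjusted) = 45° = π/4
z = 8e^(i*π/4)


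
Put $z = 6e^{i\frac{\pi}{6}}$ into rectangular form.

a = r cos θ = 6 * sqrt(3)/2 = 3*sqrt(3)
b = r sin θ = 6 * 1/2 = 3
z = 3*sqrt(3) + 3i


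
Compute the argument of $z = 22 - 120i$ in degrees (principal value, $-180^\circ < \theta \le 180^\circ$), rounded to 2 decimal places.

θ = arctan(b/a) = arctan(-120/22) (quadrant-adjusted) = -79.61°


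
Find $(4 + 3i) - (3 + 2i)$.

(4 - 3) + (3 - 2)i = 1 + i


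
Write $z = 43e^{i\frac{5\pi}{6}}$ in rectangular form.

a = r cos θ = 43 * -sqrt(3)/2 = -43*sqrt(3)/2
b = r sin θ = 43 * 1/2 = 43/2
z = -43*sqrt(3)/2 + (43/2)i


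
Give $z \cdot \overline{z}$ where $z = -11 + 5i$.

z * conjugate(z) = |z|^2 = a^2 + b^2
= (-11)^2 + 5^2 = 146


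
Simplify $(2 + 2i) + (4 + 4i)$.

(2 + 4) + (2 + 4)i = 6 + 6i


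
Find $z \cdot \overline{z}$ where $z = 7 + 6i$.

z * conjugate(z) = |z|^2 = a^2 + b^2
= 7^2 + 6^2 = 85


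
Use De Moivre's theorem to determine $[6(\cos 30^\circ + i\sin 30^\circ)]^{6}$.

By De Moivre: z^n = r^n(cos(nθ) + i sin(nθ))
= 6^6(cos(6*30°) + i sin(6*30°))
= 46656(cos 180° + i sin 180°)
= -46656


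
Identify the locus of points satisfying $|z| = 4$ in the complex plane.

|z| = 4 means sqrt(x^2 + y^2) = 4
This is a circle of radius 4 centered at the origin


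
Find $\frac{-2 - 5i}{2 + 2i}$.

Multiply numerator and denominator by conjugate (2 - 2i):
= (-2 - 5i)(2 - 2i) / (2^2 + 2^2)
= (-14 - 6i) / 8
Divide through by 2: (-7 - 3i) / 4
= -7/4 - (3/4)i


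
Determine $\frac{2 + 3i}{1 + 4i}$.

Multiply numerator and denominator by conjugate (1 - 4i):
= (2 + 3i)(1 - 4i) / (1^2 + 4^2)
= (14 - 5i) / 17
= 14/17 - (5/17)i


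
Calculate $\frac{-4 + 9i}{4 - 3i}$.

Multiply numerator and denominator by conjugate (4 + 3i):
= (-4 + 9i)(4 + 3i) / (4^2 + (-3)^2)
= (-43 + 24i) / 25
= -43/25 + (24/25)i


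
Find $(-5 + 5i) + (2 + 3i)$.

(-5 + 2) + (5 + 3)i = -3 + 8i


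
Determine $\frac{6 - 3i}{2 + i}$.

Multiply numerator and denominator by conjugate (2 - i):
= (6 - 3i)(2 - i) / (2^2 + 1^2)
= (9 - 12i) / 5
= 9/5 - (12/5)i


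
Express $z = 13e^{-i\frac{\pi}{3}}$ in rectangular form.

a = r cos θ = 13 * 1/2 = 13/2
b = r sin θ = 13 * -sqrt(3)/2 = -13*sqrt(3)/2
z = 13/2 - (13*sqrt(3)/2)i


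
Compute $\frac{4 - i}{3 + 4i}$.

Multiply numerator and denominator by conjugate (3 - 4i):
= (4 - i)(3 - 4i) / (3^2 + 4^2)
= (8 - 19i) / 25
= 8/25 - (19/25)i


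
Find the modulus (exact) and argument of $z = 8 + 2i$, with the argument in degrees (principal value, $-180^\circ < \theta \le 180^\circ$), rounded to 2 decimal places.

|z| = sqrt(8^2 + 2^2) = sqrt(68)
arg(z) = arctan(b/a) = arctan(2/8) (quadrant-adjusted) = 14.04°


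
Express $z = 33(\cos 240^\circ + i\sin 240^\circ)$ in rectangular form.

a = r cos θ = 33 * -1/2 = -33/2
b = r sin θ = 33 * -sqrt(3)/2 = -33*sqrt(3)/2
z = -33/2 - (33*sqrt(3)/2)i


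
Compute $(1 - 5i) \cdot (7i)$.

(a1*a2 - b1*b2) + (a1*b2 + b1*a2)i
= (0 - (-35)) + (7 + 0)i
= 35 + 7i


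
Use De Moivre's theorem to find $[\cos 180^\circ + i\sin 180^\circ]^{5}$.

By De Moivre: z^n = r^n(cos(nθ) + i sin(nθ))
= 1^5(cos(5*180°) + i sin(5*180°))
= 1(cos 180° + i sin 180°)
= -1


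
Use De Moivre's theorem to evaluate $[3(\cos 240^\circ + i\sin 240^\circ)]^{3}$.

By De Moivre: z^n = r^n(cos(nθ) + i sin(nθ))
= 3^3(cos(3*240°) + i sin(3*240°))
= 27(cos 0° + i sin 0°)
= 27


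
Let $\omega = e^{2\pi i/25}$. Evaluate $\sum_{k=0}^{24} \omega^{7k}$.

Let ζ = ω^7 = e^(2πi·7/25). Since 25 ∤ 7, ζ ≠ 1.
Sum = Σ_{k=0}^{24} ζ^k = (ζ^25 - 1)/(ζ - 1) = (ω^{7·25} - 1)/(ζ - 1) = (1 - 1)/(ζ - 1) = 0


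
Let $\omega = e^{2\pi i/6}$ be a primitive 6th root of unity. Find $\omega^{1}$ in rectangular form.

ω^1 = e^(2πi·1/6) = e^(i·1π/3)
= cos(1π/3) + i sin(1π/3)
= 1/2 + (sqrt(3)/2)i


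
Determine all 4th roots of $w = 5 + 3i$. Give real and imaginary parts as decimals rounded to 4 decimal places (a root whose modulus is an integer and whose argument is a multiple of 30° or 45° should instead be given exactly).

|w| = sqrt(34) ≈ 5.830952, arg(w) ≈ 30.963757°
Root modulus = sqrt(34)^(1/4) ≈ 1.553942
Root arguments: θ_k = (arg(w) + 360°k)/4 for k = 0, 1, ..., 3
Compute each root as (root modulus)(cos θ_k + i sin θ_k) using full-precision intermediates, then round to 4 decimal places.
Roots: 1.5398 + 0.2093i, -0.2093 + 1.5398i, -1.5398 - 0.2093i, 0.2093 - 1.5398i


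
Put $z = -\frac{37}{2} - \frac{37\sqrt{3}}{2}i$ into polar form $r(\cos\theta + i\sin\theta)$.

r = |z| = sqrt(a^2 + b^2) = sqrt((-37/2)^2 + (-37*sqrt(3)/2)^2) = sqrt(1369/4 + 4107/4) = sqrt(1369) = 37
θ = arctan(b/a) = arctan(-32.0429/-18.5) (quadrant-adjusted) = 240°
z = 37(cos 240° + i sin 240°)


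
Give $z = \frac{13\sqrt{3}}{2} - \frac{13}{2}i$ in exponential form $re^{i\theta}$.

r = |z| = sqrt((13*sqrt(3)/2)^2 + (-13/2)^2) = sqrt(507/4 + 169/4) = sqrt(169) = 13
θ = arctan(b/a) = arctan(-6.5/11.2583) (quadrant-adjusted) = -30° = -π/6
z = 13e^(-i*π/6)


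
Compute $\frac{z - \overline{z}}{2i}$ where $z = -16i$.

z - conjugate(z) = 2bi
(z - conjugate(z))/(2i) = 2bi/(2i) = b = -16


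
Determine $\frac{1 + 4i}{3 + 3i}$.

Multiply numerator and denominator by conjugate (3 - 3i):
= (1 + 4i)(3 - 3i) / (3^2 + 3^2)
= (15 + 9i) / 18
Divide through by 3: (5 + 3i) / 6
= 5/6 + (1/2)i


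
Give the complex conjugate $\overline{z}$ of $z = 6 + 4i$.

If z = a + bi, then conjugate(z) = a - bi
conjugate(6 + 4i) = 6 - 4i


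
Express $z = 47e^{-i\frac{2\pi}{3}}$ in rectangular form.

a = r cos θ = 47 * -1/2 = -47/2
b = r sin θ = 47 * -sqrt(3)/2 = -47*sqrt(3)/2
z = -47/2 - (47*sqrt(3)/2)i


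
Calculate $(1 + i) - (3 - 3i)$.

(1 - 3) + (1 - (-3))i = -2 + 4i


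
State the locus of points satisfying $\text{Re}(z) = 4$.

Re(z) = x where z = x + yi; the equation x = 4 is satisfied by all points with that x-coordinate
Locus: Vertical line x = 4


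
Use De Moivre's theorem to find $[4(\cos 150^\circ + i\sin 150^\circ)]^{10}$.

By De Moivre: z^n = r^n(cos(nθ) + i sin(nθ))
= 4^10(cos(10*150°) + i sin(10*150°))
= 1048576(cos 60° + i sin 60°)
= 524288 + 524288*sqrt(3)i


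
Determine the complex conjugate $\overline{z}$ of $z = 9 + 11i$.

If z = a + bi, then conjugate(z) = a - bi
conjugate(9 + 11i) = 9 - 11i


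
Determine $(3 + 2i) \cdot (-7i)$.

(a1*a2 - b1*b2) + (a1*b2 + b1*a2)i
= (0 - (-14)) + (-21 + 0)i
= 14 - 21i


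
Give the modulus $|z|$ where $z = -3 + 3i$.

|z| = sqrt(a^2 + b^2) = sqrt((-3)^2 + 3^2) = sqrt(18) = sqrt(18)


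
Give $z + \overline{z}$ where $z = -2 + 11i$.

z + conjugate(z) = (a + bi) + (a - bi) = 2a
= 2 * (-2) = -4


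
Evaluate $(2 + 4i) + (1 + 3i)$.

(2 + 1) + (4 + 3)i = 3 + 7i


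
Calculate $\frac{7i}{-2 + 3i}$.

Multiply numerator and denominator by conjugate (-2 - 3i):
= (7i)(-2 - 3i) / ((-2)^2 + 3^2)
= (21 - 14i) / 13
= 21/13 - (14/13)i


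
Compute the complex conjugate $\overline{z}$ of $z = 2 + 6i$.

If z = a + bi, then conjugate(z) = a - bi
conjugate(2 + 6i) = 2 - 6i


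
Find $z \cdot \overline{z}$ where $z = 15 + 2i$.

z * conjugate(z) = |z|^2 = a^2 + b^2
= 15^2 + 2^2 = 229


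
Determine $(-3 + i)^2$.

(a + bi)^2 = a^2 - b^2 + 2abi
= (-3)^2 - 1^2 + 2*(-3)*1i
= 8 - 6i


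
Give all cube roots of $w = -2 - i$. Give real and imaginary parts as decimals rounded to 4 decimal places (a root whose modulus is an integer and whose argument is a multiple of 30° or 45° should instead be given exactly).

|w| = sqrt(5) ≈ 2.236068, arg(w) ≈ 206.565051°
Root modulus = sqrt(5)^(1/3) ≈ 1.307660
Root arguments: θ_k = (arg(w) + 360°k)/3 for k = 0, 1, ..., 2
Compute each root as (root modulus)(cos θ_k + i sin θ_k) using full-precision intermediates, then round to 4 decimal places.
Roots: 0.4717 + 1.2196i, -1.2921 - 0.2013i, 0.8204 - 1.0183i


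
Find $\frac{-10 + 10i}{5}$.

Divisor is real, so divide each part by 5:
= -2 + 2i


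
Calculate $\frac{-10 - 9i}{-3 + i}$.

Multiply numerator and denominator by conjugate (-3 - i):
= (-10 - 9i)(-3 - i) / ((-3)^2 + 1^2)
= (21 + 37i) / 10
= 21/10 + (37/10)i


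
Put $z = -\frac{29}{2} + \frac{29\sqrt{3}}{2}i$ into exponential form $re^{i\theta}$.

r = |z| = sqrt((-29/2)^2 + (29*sqrt(3)/2)^2) = sqrt(841/4 + 2523/4) = sqrt(841) = 29
θ = arctan(b/a) = arctan(25.1147/-14.5) (quadrant-adjusted) = 120° = 2π/3
z = 29e^(i*2π/3)


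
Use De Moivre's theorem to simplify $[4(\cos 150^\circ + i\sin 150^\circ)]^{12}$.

By De Moivre: z^n = r^n(cos(nθ) + i sin(nθ))
= 4^12(cos(12*150°) + i sin(12*150°))
= 16777216(cos 0° + i sin 0°)
= 16777216


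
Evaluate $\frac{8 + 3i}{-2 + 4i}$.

Multiply numerator and denominator by conjugate (-2 - 4i):
= (8 + 3i)(-2 - 4i) / ((-2)^2 + 4^2)
= (-4 - 38i) / 20
Divide through by 2: (-2 - 19i) / 10
= -1/5 - (19/10)i


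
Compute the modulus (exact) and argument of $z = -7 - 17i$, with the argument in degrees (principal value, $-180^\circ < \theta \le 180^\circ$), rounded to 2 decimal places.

|z| = sqrt((-7)^2 + (-17)^2) = sqrt(338)
arg(z) = arctan(b/a) = arctan(-17/-7) (quadrant-adjusted) = -112.38°


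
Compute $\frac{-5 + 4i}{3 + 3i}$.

Multiply numerator and denominator by conjugate (3 - 3i):
= (-5 + 4i)(3 - 3i) / (3^2 + 3^2)
= (-3 + 27i) / 18
Divide through by 3: (-1 + 9i) / 6
= -1/6 + (3/2)i


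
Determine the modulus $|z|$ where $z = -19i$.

|z| = sqrt(a^2 + b^2) = sqrt(0^2 + (-19)^2) = sqrt(361) = 19


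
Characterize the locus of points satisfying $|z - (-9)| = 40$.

|z - z0| = r describes a circle centered at z0 with radius r
Here z0 = -9 and r = 40
Locus: Circle centered at (-9, 0) with radius 40


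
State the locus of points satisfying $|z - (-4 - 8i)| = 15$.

|z - z0| = r describes a circle centered at z0 with radius r
Here z0 = -4 - 8i and r = 15
Locus: Circle centered at (-4, -8) with radius 15


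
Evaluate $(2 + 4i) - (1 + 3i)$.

(2 - 1) + (4 - 3)i = 1 + i


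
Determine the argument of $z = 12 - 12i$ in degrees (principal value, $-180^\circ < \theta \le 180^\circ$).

θ = arctan(b/a) = arctan(-12/12) (quadrant-adjusted) = -45°


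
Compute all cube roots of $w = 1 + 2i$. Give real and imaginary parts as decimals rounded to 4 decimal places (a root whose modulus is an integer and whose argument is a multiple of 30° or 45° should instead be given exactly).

|w| = sqrt(5) ≈ 2.236068, arg(w) ≈ 63.434949°
Root modulus = sqrt(5)^(1/3) ≈ 1.307660
Root arguments: θ_k = (arg(w) + 360°k)/3 for k = 0, 1, ..., 2
Compute each root as (root modulus)(cos θ_k + i sin θ_k) using full-precision intermediates, then round to 4 decimal places.
Roots: 1.2196 + 0.4717i, -1.0183 + 0.8204i, -0.2013 - 1.2921i


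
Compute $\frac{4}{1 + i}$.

Multiply numerator and denominator by conjugate (1 - i):
= (4)(1 - i) / (1^2 + 1^2)
= (4 - 4i) / 2
= 2 - 2i


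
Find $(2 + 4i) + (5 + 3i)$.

(2 + 5) + (4 + 3)i = 7 + 7i


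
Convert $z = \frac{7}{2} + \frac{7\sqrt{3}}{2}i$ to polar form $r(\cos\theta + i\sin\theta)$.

r = |z| = sqrt(a^2 + b^2) = sqrt((7/2)^2 + (7*sqrt(3)/2)^2) = sqrt(49/4 + 147/4) = sqrt(49) = 7
θ = arctan(b/a) = arctan(6.0622/3.5) (quadrant-adjusted) = 60°
z = 7(cos 60° + i sin 60°)


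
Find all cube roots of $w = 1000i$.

|w| = 1000, arg(w) = 90°
Root modulus = 1000^(1/3) = 10
Root arguments: θ_k = (90° + 360°k)/3 for k = 0, 1, ..., 2
Roots: 5*sqrt(3) + 5i, -5*sqrt(3) + 5i, -10i


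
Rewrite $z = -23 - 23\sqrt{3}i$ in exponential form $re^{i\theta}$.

r = |z| = sqrt((-23)^2 + (-23*sqrt(3))^2) = sqrt(529 + 1587) = sqrt(2116) = 46
θ = arctan(b/a) = arctan(-39.8372/-23) (quadrant-adjusted) = 240° = 4π/3
z = 46e^(i*4π/3)


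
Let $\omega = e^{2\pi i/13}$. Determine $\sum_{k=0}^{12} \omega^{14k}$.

Let ζ = ω^14 = e^(2πi·14/13). Since 13 ∤ 14, ζ ≠ 1.
Sum = Σ_{k=0}^{12} ζ^k = (ζ^13 - 1)/(ζ - 1) = (ω^{14·13} - 1)/(ζ - 1) = (1 - 1)/(ζ - 1) = 0


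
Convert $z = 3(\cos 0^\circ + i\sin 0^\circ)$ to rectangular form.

a = r cos θ = 3 * 1 = 3
b = r sin θ = 3 * 0 = 0
z = 3


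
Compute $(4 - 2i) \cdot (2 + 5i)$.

(a1*a2 - b1*b2) + (a1*b2 + b1*a2)i
= (8 - (-10)) + (20 + (-4))i
= 18 + 16i


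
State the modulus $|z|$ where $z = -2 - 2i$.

|z| = sqrt(a^2 + b^2) = sqrt((-2)^2 + (-2)^2) = sqrt(8) = sqrt(8)


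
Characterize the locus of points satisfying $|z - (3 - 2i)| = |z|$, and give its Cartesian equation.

|z - z1| = |z - z2| means z is equidistant from z1 and z2,
i.e. the perpendicular bisector of the segment from (3, -2) to (0, 0) (midpoint (3/2, -1)).
With z = x + yi, square both sides:
(x - 3)^2 + (y - (-2))^2 = (x - 0)^2 + (y - 0)^2
The x^2 and y^2 terms cancel: -6x + 4y = 0 - 13 = -13
Simplify: 6x - 4y = 13
Locus: Perpendicular bisector of the segment from (3, -2) to (0, 0): the line 6x - 4y = 13


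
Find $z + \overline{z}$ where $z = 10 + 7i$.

z + conjugate(z) = (a + bi) + (a - bi) = 2a
= 2 * 10 = 20


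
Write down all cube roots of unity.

ω_k = e^(2πik/3) = cos(2πk/3) + i sin(2πk/3) for k = 0, 1, ..., 2
Roots: 1, -1/2 + (sqrt(3)/2)i, -1/2 - (sqrt(3)/2)i


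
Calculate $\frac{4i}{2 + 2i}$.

Multiply numerator and denominator by conjugate (2 - 2i):
= (4i)(2 - 2i) / (2^2 + 2^2)
= (8 + 8i) / 8
= 1 + i


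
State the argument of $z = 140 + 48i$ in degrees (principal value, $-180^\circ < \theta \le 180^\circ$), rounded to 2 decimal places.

θ = arctan(b/a) = arctan(48/140) (quadrant-adjusted) = 18.92°


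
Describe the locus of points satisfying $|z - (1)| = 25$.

|z - z0| = r describes a circle centered at z0 with radius r
Here z0 = 1 and r = 25
Locus: Circle centered at (1, 0) with radius 25


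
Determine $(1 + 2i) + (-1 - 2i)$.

(1 + (-1)) + (2 + (-2))i = 0


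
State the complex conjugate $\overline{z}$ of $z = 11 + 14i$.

If z = a + bi, then conjugate(z) = a - bi
conjugate(11 + 14i) = 11 - 14i


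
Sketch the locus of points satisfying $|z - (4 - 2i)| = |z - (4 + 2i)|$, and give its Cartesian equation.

|z - z1| = |z - z2| means z is equidistant from z1 and z2,
i.e. the perpendicular bisector of the segment from (4, -2) to (4, 2) (midpoint (4, 0)).
With z = x + yi, square both sides:
(x - 4)^2 + (y - (-2))^2 = (x - 4)^2 + (y - 2)^2
The x^2 and y^2 terms cancel: 0x + 8y = 20 - 20 = 0
Simplify: y = 0
Locus: Perpendicular bisector of the segment from (4, -2) to (4, 2): the line y = 0


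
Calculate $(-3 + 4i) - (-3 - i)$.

(-3 - (-3)) + (4 - (-1))i = 5i


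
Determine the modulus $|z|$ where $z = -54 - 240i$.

|z| = sqrt(a^2 + b^2) = sqrt((-54)^2 + (-240)^2) = sqrt(60516) = 246


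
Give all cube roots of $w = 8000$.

|w| = 8000, arg(w) = 0°
Root modulus = 8000^(1/3) = 20
Root arguments: θ_k = (0° + 360°k)/3 for k = 0, 1, ..., 2
Roots: 20, -10 + 10*sqrt(3)i, -10 - 10*sqrt(3)i


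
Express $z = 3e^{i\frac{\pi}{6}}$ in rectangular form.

a = r cos θ = 3 * sqrt(3)/2 = 3*sqrt(3)/2
b = r sin θ = 3 * 1/2 = 3/2
z = 3*sqrt(3)/2 + (3/2)i


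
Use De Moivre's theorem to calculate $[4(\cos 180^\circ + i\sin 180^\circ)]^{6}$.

By De Moivre: z^n = r^n(cos(nθ) + i sin(nθ))
= 4^6(cos(6*180°) + i sin(6*180°))
= 4096(cos 0° + i sin 0°)
= 4096


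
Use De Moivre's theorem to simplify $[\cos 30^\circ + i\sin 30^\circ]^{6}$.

By De Moivre: z^n = r^n(cos(nθ) + i sin(nθ))
= 1^6(cos(6*30°) + i sin(6*30°))
= 1(cos 180° + i sin 180°)
= -1


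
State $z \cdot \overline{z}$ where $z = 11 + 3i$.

z * conjugate(z) = |z|^2 = a^2 + b^2
= 11^2 + 3^2 = 130


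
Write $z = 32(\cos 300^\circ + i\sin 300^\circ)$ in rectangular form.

a = r cos θ = 32 * 1/2 = 16
b = r sin θ = 32 * -sqrt(3)/2 = -16*sqrt(3)
z = 16 - 16*sqrt(3)i


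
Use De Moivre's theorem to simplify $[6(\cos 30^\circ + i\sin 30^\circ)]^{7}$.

By De Moivre: z^n = r^n(cos(nθ) + i sin(nθ))
= 6^7(cos(7*30°) + i sin(7*30°))
= 279936(cos 210° + i sin 210°)
= -139968*sqrt(3) - 139968i


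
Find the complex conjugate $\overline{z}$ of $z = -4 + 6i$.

If z = a + bi, then conjugate(z) = a - bi
conjugate(-4 + 6i) = -4 - 6i


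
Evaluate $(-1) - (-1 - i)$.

(-1 - (-1)) + (0 - (-1))i = i


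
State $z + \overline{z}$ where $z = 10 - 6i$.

z + conjugate(z) = (a + bi) + (a - bi) = 2a
= 2 * 10 = 20


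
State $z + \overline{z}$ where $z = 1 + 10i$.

z + conjugate(z) = (a + bi) + (a - bi) = 2a
= 2 * 1 = 2


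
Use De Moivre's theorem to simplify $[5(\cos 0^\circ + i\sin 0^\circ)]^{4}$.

By De Moivre: z^n = r^n(cos(nθ) + i sin(nθ))
= 5^4(cos(4*0°) + i sin(4*0°))
= 625(cos 0° + i sin 0°)
= 625


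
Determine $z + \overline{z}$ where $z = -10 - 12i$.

z + conjugate(z) = (a + bi) + (a - bi) = 2a
= 2 * (-10) = -20


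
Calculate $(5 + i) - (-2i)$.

(5 - 0) + (1 - (-2))i = 5 + 3i


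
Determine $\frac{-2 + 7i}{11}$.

Divisor is real, so divide each part by 11:
= -2/11 + (7/11)i


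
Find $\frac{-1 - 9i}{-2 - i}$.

Multiply numerator and denominator by conjugate (-2 + i):
= (-1 - 9i)(-2 + i) / ((-2)^2 + (-1)^2)
= (11 + 17i) / 5
= 11/5 + (17/5)i


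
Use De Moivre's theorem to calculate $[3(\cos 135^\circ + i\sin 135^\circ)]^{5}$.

By De Moivre: z^n = r^n(cos(nθ) + i sin(nθ))
= 3^5(cos(5*135°) + i sin(5*135°))
= 243(cos 315° + i sin 315°)
= 243*sqrt(2)/2 - (243*sqrt(2)/2)i


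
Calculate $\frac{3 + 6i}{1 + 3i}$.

Multiply numerator and denominator by conjugate (1 - 3i):
= (3 + 6i)(1 - 3i) / (1^2 + 3^2)
= (21 - 3i) / 10
= 21/10 - (3/10)i


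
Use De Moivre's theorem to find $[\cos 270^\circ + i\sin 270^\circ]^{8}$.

By De Moivre: z^n = r^n(cos(nθ) + i sin(nθ))
= 1^8(cos(8*270°) + i sin(8*270°))
= 1(cos 0° + i sin 0°)
= 1


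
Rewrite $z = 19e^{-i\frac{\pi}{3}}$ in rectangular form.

a = r cos θ = 19 * 1/2 = 19/2
b = r sin θ = 19 * -sqrt(3)/2 = -19*sqrt(3)/2
z = 19/2 - (19*sqrt(3)/2)i


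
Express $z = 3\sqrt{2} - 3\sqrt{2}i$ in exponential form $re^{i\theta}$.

r = |z| = sqrt((3*sqrt(2))^2 + (-3*sqrt(2))^2) = sqrt(18 + 18) = sqrt(36) = 6
θ = arctan(b/a) = arctan(-4.2426/4.2426) (quadrant-adjusted) = -45° = -π/4
z = 6e^(-i*π/4)


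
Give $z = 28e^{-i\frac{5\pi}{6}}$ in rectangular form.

a = r cos θ = 28 * -sqrt(3)/2 = -14*sqrt(3)
b = r sin θ = 28 * -1/2 = -14
z = -14*sqrt(3) - 14i


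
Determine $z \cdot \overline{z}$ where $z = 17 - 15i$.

z * conjugate(z) = |z|^2 = a^2 + b^2
= 17^2 + (-15)^2 = 514


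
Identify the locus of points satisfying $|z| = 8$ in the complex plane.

|z| = 8 means sqrt(x^2 + y^2) = 8
This is a circle of radius 8 centered at the origin


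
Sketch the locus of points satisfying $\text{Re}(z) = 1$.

Re(z) = x where z = x + yi; the equation x = 1 is satisfied by all points with that x-coordinate
Locus: Vertical line x = 1


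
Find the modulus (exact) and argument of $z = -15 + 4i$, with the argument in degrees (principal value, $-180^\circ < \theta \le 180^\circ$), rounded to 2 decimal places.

|z| = sqrt((-15)^2 + 4^2) = sqrt(241)
arg(z) = arctan(b/a) = arctan(4/-15) (quadrant-adjusted) = 165.07°


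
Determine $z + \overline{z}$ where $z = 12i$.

z + conjugate(z) = (a + bi) + (a - bi) = 2a
= 2 * 0 = 0


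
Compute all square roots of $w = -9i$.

|w| = 9, arg(w) = 270°
Root modulus = 9^(1/2) = 3
Root arguments: θ_k = (270° + 360°k)/2 for k = 0, 1, ..., 1
Roots: -3*sqrt(2)/2 + (3*sqrt(2)/2)i, 3*sqrt(2)/2 - (3*sqrt(2)/2)i


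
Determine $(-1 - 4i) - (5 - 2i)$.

(-1 - 5) + (-4 - (-2))i = -6 - 2i


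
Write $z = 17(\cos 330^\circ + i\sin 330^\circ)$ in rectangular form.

a = r cos θ = 17 * sqrt(3)/2 = 17*sqrt(3)/2
b = r sin θ = 17 * -1/2 = -17/2
z = 17*sqrt(3)/2 - (17/2)i


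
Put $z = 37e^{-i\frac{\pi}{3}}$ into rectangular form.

a = r cos θ = 37 * 1/2 = 37/2
b = r sin θ = 37 * -sqrt(3)/2 = -37*sqrt(3)/2
z = 37/2 - (37*sqrt(3)/2)i


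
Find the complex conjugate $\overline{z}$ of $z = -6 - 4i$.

If z = a + bi, then conjugate(z) = a - bi
conjugate(-6 - 4i) = -6 + 4i


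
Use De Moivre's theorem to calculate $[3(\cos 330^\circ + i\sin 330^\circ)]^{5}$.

By De Moivre: z^n = r^n(cos(nθ) + i sin(nθ))
= 3^5(cos(5*330°) + i sin(5*330°))
= 243(cos 210° + i sin 210°)
= -243*sqrt(3)/2 - (243/2)i


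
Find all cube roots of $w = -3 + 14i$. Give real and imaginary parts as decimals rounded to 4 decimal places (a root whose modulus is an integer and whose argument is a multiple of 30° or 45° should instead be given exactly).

|w| = sqrt(205) ≈ 14.317821, arg(w) ≈ 102.094757°
Root modulus = sqrt(205)^(1/3) ≈ 2.428244
Root arguments: θ_k = (arg(w) + 360°k)/3 for k = 0, 1, ..., 2
Compute each root as (root modulus)(cos θ_k + i sin θ_k) using full-precision intermediates, then round to 4 decimal places.
Roots: 2.0124 + 1.3590i, -2.1831 + 1.0633i, 0.1707 - 2.4222i


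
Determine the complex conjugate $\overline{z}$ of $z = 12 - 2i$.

If z = a + bi, then conjugate(z) = a - bi
conjugate(12 - 2i) = 12 + 2i


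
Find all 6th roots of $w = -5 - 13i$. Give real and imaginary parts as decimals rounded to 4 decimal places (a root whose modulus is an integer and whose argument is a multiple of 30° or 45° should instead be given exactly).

|w| = sqrt(194) ≈ 13.928388, arg(w) ≈ 248.962489°
Root modulus = sqrt(194)^(1/6) ≈ 1.551137
Root arguments: θ_k = (arg(w) + 360°k)/6 for k = 0, 1, ..., 5
Compute each root as (root modulus)(cos θ_k + i sin θ_k) using full-precision intermediates, then round to 4 decimal places.
Roots: 1.1618 + 1.0277i, -0.3091 + 1.5200i, -1.4709 + 0.4923i, -1.1618 - 1.0277i, 0.3091 - 1.5200i, 1.4709 - 0.4923i


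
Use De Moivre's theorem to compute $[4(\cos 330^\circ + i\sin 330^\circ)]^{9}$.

By De Moivre: z^n = r^n(cos(nθ) + i sin(nθ))
= 4^9(cos(9*330°) + i sin(9*330°))
= 262144(cos 90° + i sin 90°)
= 262144i


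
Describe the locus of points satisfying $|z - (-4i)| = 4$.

|z - z0| = r describes a circle centered at z0 with radius r
Here z0 = -4i and r = 4
Locus: Circle centered at (0, -4) with radius 4


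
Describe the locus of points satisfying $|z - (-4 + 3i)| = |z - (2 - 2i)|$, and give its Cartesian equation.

|z - z1| = |z - z2| means z is equidistant from z1 and z2,
i.e. the perpendicular bisector of the segment from (-4, 3) to (2, -2) (midpoint (-1, 1/2)).
With z = x + yi, square both sides:
(x - (-4))^2 + (y - 3)^2 = (x - 2)^2 + (y - (-2))^2
The x^2 and y^2 terms cancel: 12x + (-10)y = 8 - 25 = -17
Simplify: 12x - 10y = -17
Locus: Perpendicular bisector of the segment from (-4, 3) to (2, -2): the line 12x - 10y = -17


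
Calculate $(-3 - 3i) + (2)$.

(-3 + 2) + (-3 + 0)i = -1 - 3i


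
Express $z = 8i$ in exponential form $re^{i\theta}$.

r = |z| = sqrt((0)^2 + (8)^2) = sqrt(0 + 64) = sqrt(64) = 8
a = 0 and b > 0, so z lies on the positive imaginary axis: θ = 90° = π/2
z = 8e^(i*π/2)


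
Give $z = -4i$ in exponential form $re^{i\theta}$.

r = |z| = sqrt((0)^2 + (-4)^2) = sqrt(0 + 16) = sqrt(16) = 4
a = 0 and b < 0, so z lies on the negative imaginary axis: θ = -90° = -π/2
z = 4e^(-i*π/2)
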